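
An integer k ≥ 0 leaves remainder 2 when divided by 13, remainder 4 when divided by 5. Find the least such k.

Combine the congruences pairwise.
From k ≡ 2 (mod 13) write k = 2 + 13t. Substituting into k ≡ 4 (mod 5) gives 13t ≡ 2 (mod 5), and since 3⁻¹ ≡ 2 (mod 5), t ≡ 4. Hence k ≡ 2 + 13·4 = 54 (mod 65).

54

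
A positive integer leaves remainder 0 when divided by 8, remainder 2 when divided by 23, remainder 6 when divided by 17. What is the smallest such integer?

2624

From x ≡ 0 (mod 8) write x = 0 + 8t. Substituting into x ≡ 2 (mod 23) gives 8t ≡ 2 (mod 23), and since 8⁻¹ ≡ 3 (mod 23), t ≡ 6. Hence x ≡ 0 + 8·6 = 48 (mod 184).
From x ≡ 48 (mod 184) write x = 48 + 184t. Substituting into x ≡ 6 (mod 17) gives 184t ≡ 9 (mod 17), and since 14⁻¹ ≡ 11 (mod 17), t ≡ 14. Hence x ≡ 48 + 184·14 = 2624 (mod 3128).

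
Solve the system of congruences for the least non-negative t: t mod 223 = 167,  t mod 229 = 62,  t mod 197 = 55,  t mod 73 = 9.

60850400

The moduli are pairwise coprime; N = 223·229·197·73 = 734394527.
N/223 = 3293249; 3293249 ≡ 208 (mod 223); 208·104 ≡ 1, so inverse 104.
N/229 = 3206963; 3206963 ≡ 47 (mod 229); 47·39 ≡ 1, so inverse 39.
N/197 = 3727891; 3727891 ≡ 60 (mod 197); 60·23 ≡ 1, so inverse 23.
N/73 = 10060199; 10060199 ≡ 69 (mod 73); 69·18 ≡ 1, so inverse 18.
t ≡ 167·3293249·104 + 62·3206963·39 + 55·3727891·23 + 9·10060199·18 = 71297119519.
71297119519 mod 734394527 = 60850400.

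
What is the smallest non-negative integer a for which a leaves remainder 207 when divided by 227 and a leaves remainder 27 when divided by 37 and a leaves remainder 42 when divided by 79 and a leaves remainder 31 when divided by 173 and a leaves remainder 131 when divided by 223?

7333713269

From a ≡ 207 (mod 227) write a = 207 + 227t. Substituting into a ≡ 27 (mod 37) gives 227t ≡ 5 (mod 37), and since 5⁻¹ ≡ 15 (mod 37), t ≡ 1. Hence a ≡ 207 + 227·1 = 434 (mod 8399).
From a ≡ 434 (mod 8399) write a = 434 + 8399t. Substituting into a ≡ 42 (mod 79) gives 8399t ≡ 3 (mod 79), and since 25⁻¹ ≡ 19 (mod 79), t ≡ 57. Hence a ≡ 434 + 8399·57 = 479177 (mod 663521).
From a ≡ 479177 (mod 663521) write a = 479177 + 663521t. Substituting into a ≡ 31 (mod 173) gives 663521t ≡ 64 (mod 173), and since 66⁻¹ ≡ 97 (mod 173), t ≡ 153. Hence a ≡ 479177 + 663521·153 = 101997890 (mod 114789133).
From a ≡ 101997890 (mod 114789133) write a = 101997890 + 114789133t. Substituting into a ≡ 131 (mod 223) gives 114789133t ≡ 211 (mod 223), and since 106⁻¹ ≡ 162 (mod 223), t ≡ 63. Hence a ≡ 101997890 + 114789133·63 = 7333713269 (mod 25597976659).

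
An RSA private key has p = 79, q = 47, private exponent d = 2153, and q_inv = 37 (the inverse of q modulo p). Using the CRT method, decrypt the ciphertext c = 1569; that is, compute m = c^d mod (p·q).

d_p = d mod (p−1) = 2153 mod 78 = 47; d_q = d mod (q−1) = 37.
m₁ = c^(d_p) mod p: c ≡ 68 (mod 79), and 68^47 mod 79 = 35.
m₂ = c^(d_q) mod q: c ≡ 18 (mod 47), and 18^37 mod 47 = 36.
h = q_inv·(m₁ − m₂) mod p = 37·(35 − 36) mod 79 = 42.
m = m₂ + h·q = 36 + 42·47 = 2010.

2010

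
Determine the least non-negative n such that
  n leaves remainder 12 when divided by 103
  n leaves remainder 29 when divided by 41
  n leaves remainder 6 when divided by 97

159765

From n ≡ 12 (mod 103) write n = 12 + 103t. Substituting into n ≡ 29 (mod 41) gives 103t ≡ 17 (mod 41), and since 21⁻¹ ≡ 2 (mod 41), t ≡ 34. Hence n ≡ 12 + 103·34 = 3514 (mod 4223).
From n ≡ 3514 (mod 4223) write n = 3514 + 4223t. Substituting into n ≡ 6 (mod 97) gives 4223t ≡ 81 (mod 97), and since 52⁻¹ ≡ 28 (mod 97), t ≡ 37. Hence n ≡ 3514 + 4223·37 = 159765 (mod 409631).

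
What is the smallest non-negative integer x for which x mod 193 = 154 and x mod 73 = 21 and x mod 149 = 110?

Combine the congruences pairwise.
From x ≡ 154 (mod 193) write x = 154 + 193t. Substituting into x ≡ 21 (mod 73) gives 193t ≡ 13 (mod 73), and since 47⁻¹ ≡ 14 (mod 73), t ≡ 36. Hence x ≡ 154 + 193·36 = 7102 (mod 14089).
From x ≡ 7102 (mod 14089) write x = 7102 + 14089t. Substituting into x ≡ 110 (mod 149) gives 14089t ≡ 11 (mod 149), and since 83⁻¹ ≡ 79 (mod 149), t ≡ 124. Hence x ≡ 7102 + 14089·124 = 1754138 (mod 2099261).

1754138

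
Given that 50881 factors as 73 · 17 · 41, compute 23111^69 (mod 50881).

38055

Mod 73: 23111 ≡ 43; 43^69 ≡ 22 (mod 73).
Mod 17: 23111 ≡ 8; by Fermat, exponent reduces to 69 mod 16 = 5; 8^5 ≡ 9 (mod 17).
Mod 41: 23111 ≡ 28; by Fermat, exponent reduces to 69 mod 40 = 29; 28^29 ≡ 7 (mod 41).
Combine by CRT: x ≡ 22 (mod 73), x ≡ 9 (mod 17), x ≡ 7 (mod 41) ⇒ x ≡ 38055 (mod 50881).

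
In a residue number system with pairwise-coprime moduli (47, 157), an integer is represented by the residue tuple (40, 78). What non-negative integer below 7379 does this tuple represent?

4317

From x ≡ 40 (mod 47) write x = 40 + 47t. Substituting into x ≡ 78 (mod 157) gives 47t ≡ 38 (mod 157), and since 47⁻¹ ≡ 147 (mod 157), t ≡ 91. Hence x ≡ 40 + 47·91 = 4317 (mod 7379).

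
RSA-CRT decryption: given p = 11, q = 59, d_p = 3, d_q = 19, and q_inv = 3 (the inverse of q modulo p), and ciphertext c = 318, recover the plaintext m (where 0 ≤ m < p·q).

142

m₁ = c^(d_p) mod p: c ≡ 10 (mod 11), and 10^3 mod 11 = 10.
m₂ = c^(d_q) mod q: c ≡ 23 (mod 59), and 23^19 mod 59 = 24.
h = q_inv·(m₁ − m₂) mod p = 3·(10 − 24) mod 11 = 2.
m = m₂ + h·q = 24 + 2·59 = 142.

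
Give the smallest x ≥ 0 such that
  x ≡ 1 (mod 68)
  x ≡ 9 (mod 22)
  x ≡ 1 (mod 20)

Combine the congruences pairwise.
gcd(68, 22) = 2 and 2 | (9 − 1), so the pair is consistent; merging gives x ≡ 273 (mod 748), where 748 = lcm(68, 22).
gcd(748, 20) = 4 and 4 | (1 − 273), so the pair is consistent; merging gives x ≡ 1021 (mod 3740), where 3740 = lcm(748, 20).
The solution is unique modulo lcm(68, 22, 20) = 3740.

1021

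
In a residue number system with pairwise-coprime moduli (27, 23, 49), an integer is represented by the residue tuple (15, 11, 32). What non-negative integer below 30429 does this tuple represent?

21102

The moduli are pairwise coprime; N = 27·23·49 = 30429.
N/27 = 1127; 1127 ≡ 20 (mod 27); 20·23 ≡ 1, so inverse 23.
N/23 = 1323; 1323 ≡ 12 (mod 23); 12·2 ≡ 1, so inverse 2.
N/49 = 621; 621 ≡ 33 (mod 49); 33·3 ≡ 1, so inverse 3.
x ≡ 15·1127·23 + 11·1323·2 + 32·621·3 = 477537.
477537 mod 30429 = 21102.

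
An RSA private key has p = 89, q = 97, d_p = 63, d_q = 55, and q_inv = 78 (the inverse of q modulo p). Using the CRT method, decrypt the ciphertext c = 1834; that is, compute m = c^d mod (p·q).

1944

m₁ = c^(d_p) mod p: c ≡ 54 (mod 89), and 54^63 mod 89 = 75.
m₂ = c^(d_q) mod q: c ≡ 88 (mod 97), and 88^55 mod 97 = 4.
h = q_inv·(m₁ − m₂) mod p = 78·(75 − 4) mod 89 = 20.
m = m₂ + h·q = 4 + 20·97 = 1944.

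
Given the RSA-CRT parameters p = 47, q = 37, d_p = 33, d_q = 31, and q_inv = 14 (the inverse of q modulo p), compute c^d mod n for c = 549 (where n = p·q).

1708

m₁ = c^(d_p) mod p: c ≡ 32 (mod 47), and 32^33 mod 47 = 16.
m₂ = c^(d_q) mod q: c ≡ 31 (mod 37), and 31^31 mod 37 = 6.
h = q_inv·(m₁ − m₂) mod p = 14·(16 − 6) mod 47 = 46.
m = m₂ + h·q = 6 + 46·37 = 1708.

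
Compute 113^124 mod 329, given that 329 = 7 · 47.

Mod 7: 113 ≡ 1; by Fermat, exponent reduces to 124 mod 6 = 4; 1^4 ≡ 1 (mod 7).
Mod 47: 113 ≡ 19; by Fermat, exponent reduces to 124 mod 46 = 32; 19^32 ≡ 27 (mod 47).
Combine by CRT: x ≡ 1 (mod 7), x ≡ 27 (mod 47) ⇒ x ≡ 309 (mod 329).

309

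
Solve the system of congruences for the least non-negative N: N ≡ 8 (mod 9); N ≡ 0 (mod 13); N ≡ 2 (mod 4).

From N ≡ 8 (mod 9) write N = 8 + 9t. Substituting into N ≡ 0 (mod 13) gives 9t ≡ 5 (mod 13), and since 9⁻¹ ≡ 3 (mod 13), t ≡ 2. Hence N ≡ 8 + 9·2 = 26 (mod 117).
From N ≡ 26 (mod 117) write N = 26 + 117t. Substituting into N ≡ 2 (mod 4) gives 117t ≡ 0 (mod 4), and since 1⁻¹ ≡ 1 (mod 4), t ≡ 0. Hence N ≡ 26 + 117·0 = 26 (mod 468).

26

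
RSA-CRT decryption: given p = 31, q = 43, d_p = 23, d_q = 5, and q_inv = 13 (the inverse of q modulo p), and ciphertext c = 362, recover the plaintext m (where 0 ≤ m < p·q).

m₁ = c^(d_p) mod p: c ≡ 21 (mod 31), and 21^23 mod 31 = 17.
m₂ = c^(d_q) mod q: c ≡ 18 (mod 43), and 18^5 mod 43 = 19.
h = q_inv·(m₁ − m₂) mod p = 13·(17 − 19) mod 31 = 5.
m = m₂ + h·q = 19 + 5·43 = 234.

234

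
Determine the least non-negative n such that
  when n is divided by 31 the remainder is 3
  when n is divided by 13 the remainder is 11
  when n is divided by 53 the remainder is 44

Combine the congruences pairwise.
From n ≡ 3 (mod 31) write n = 3 + 31t. Substituting into n ≡ 11 (mod 13) gives 31t ≡ 8 (mod 13), and since 5⁻¹ ≡ 8 (mod 13), t ≡ 12. Hence n ≡ 3 + 31·12 = 375 (mod 403).
From n ≡ 375 (mod 403) write n = 375 + 403t. Substituting into n ≡ 44 (mod 53) gives 403t ≡ 40 (mod 53), and since 32⁻¹ ≡ 5 (mod 53), t ≡ 41. Hence n ≡ 375 + 403·41 = 16898 (mod 21359).

16898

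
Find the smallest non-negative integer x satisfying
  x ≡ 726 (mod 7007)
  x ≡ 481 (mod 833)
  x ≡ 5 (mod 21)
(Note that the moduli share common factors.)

gcd(7007, 833) = 49 and 49 | (481 − 726), so the pair is consistent; merging gives x ≡ 63789 (mod 119119), where 119119 = lcm(7007, 833).
gcd(119119, 21) = 7 and 7 | (5 − 63789), so the pair is consistent; merging gives x ≡ 302027 (mod 357357), where 357357 = lcm(119119, 21).
The solution is unique modulo lcm(7007, 833, 21) = 357357.

302027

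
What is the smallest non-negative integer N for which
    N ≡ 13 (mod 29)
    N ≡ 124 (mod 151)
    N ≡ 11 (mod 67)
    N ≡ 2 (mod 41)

The moduli are pairwise coprime; M = 29·151·67·41 = 12029113.
M/29 = 414797; 414797 ≡ 10 (mod 29); 10·3 ≡ 1, so inverse 3.
M/151 = 79663; 79663 ≡ 86 (mod 151); 86·72 ≡ 1, so inverse 72.
M/67 = 179539; 179539 ≡ 46 (mod 67); 46·51 ≡ 1, so inverse 51.
M/41 = 293393; 293393 ≡ 38 (mod 41); 38·27 ≡ 1, so inverse 27.
N ≡ 13·414797·3 + 124·79663·72 + 11·179539·51 + 2·293393·27 = 843972948.
843972948 mod 12029113 = 1935038.

1935038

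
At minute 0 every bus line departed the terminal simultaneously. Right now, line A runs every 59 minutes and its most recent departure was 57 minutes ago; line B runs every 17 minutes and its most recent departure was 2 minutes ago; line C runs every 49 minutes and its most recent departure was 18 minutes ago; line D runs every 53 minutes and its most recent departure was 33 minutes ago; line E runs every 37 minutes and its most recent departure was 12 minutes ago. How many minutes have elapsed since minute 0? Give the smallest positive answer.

The moduli are pairwise coprime; N = 59·17·49·53·37 = 96377267.
N/59 = 1633513; 1633513 ≡ 39 (mod 59); 39·56 ≡ 1, so inverse 56.
N/17 = 5669251; 5669251 ≡ 6 (mod 17); 6·3 ≡ 1, so inverse 3.
N/49 = 1966883; 1966883 ≡ 23 (mod 49); 23·32 ≡ 1, so inverse 32.
N/53 = 1818439; 1818439 ≡ 9 (mod 53); 9·6 ≡ 1, so inverse 6.
N/37 = 2604791; 2604791 ≡ 28 (mod 37); 28·4 ≡ 1, so inverse 4.
t ≡ 57·1633513·56 + 2·5669251·3 + 18·1966883·32 + 33·1818439·6 + 12·2604791·4 = 6866194500.
6866194500 mod 96377267 = 23408543.

23408543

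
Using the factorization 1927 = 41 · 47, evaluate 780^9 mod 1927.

1108

Mod 41: 780 ≡ 1; 1^9 ≡ 1 (mod 41).
Mod 47: 780 ≡ 28; 28^9 ≡ 27 (mod 47).
Combine by CRT: x ≡ 1 (mod 41), x ≡ 27 (mod 47) ⇒ x ≡ 1108 (mod 1927).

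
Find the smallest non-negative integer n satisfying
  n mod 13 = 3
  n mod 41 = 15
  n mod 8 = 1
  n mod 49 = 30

67993

The moduli are pairwise coprime; M = 13·41·8·49 = 208936.
M/13 = 16072; 16072 ≡ 4 (mod 13); 4·10 ≡ 1, so inverse 10.
M/41 = 5096; 5096 ≡ 12 (mod 41); 12·24 ≡ 1, so inverse 24.
M/8 = 26117; 26117 ≡ 5 (mod 8); 5·5 ≡ 1, so inverse 5.
M/49 = 4264; 4264 ≡ 1 (mod 49), inverse 1.
n ≡ 3·16072·10 + 15·5096·24 + 1·26117·5 + 30·4264·1 = 2575225.
2575225 mod 208936 = 67993.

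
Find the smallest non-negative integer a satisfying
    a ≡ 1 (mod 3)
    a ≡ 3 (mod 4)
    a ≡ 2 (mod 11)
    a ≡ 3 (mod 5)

From a ≡ 1 (mod 3) write a = 1 + 3t. Substituting into a ≡ 3 (mod 4) gives 3t ≡ 2 (mod 4), and since 3⁻¹ ≡ 3 (mod 4), t ≡ 2. Hence a ≡ 1 + 3·2 = 7 (mod 12).
From a ≡ 7 (mod 12) write a = 7 + 12t. Substituting into a ≡ 2 (mod 11) gives 12t ≡ 6 (mod 11), and since 1⁻¹ ≡ 1 (mod 11), t ≡ 6. Hence a ≡ 7 + 12·6 = 79 (mod 132).
From a ≡ 79 (mod 132) write a = 79 + 132t. Substituting into a ≡ 3 (mod 5) gives 132t ≡ 4 (mod 5), and since 2⁻¹ ≡ 3 (mod 5), t ≡ 2. Hence a ≡ 79 + 132·2 = 343 (mod 660).

343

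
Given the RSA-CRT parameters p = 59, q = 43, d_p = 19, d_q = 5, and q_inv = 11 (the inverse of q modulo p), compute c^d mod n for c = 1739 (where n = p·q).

2352

m₁ = c^(d_p) mod p: c ≡ 28 (mod 59), and 28^19 mod 59 = 51.
m₂ = c^(d_q) mod q: c ≡ 19 (mod 43), and 19^5 mod 43 = 30.
h = q_inv·(m₁ − m₂) mod p = 11·(51 − 30) mod 59 = 54.
m = m₂ + h·q = 30 + 54·43 = 2352.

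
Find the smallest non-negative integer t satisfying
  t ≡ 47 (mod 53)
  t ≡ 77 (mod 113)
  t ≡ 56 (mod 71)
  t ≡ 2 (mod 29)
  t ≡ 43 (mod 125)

1393655293

The moduli are pairwise coprime; N = 53·113·71·29·125 = 1541418875.
N/53 = 29083375; 29083375 ≡ 49 (mod 53); 49·13 ≡ 1, so inverse 13.
N/113 = 13640875; 13640875 ≡ 80 (mod 113); 80·89 ≡ 1, so inverse 89.
N/71 = 21710125; 21710125 ≡ 29 (mod 71); 29·49 ≡ 1, so inverse 49.
N/29 = 53152375; 53152375 ≡ 15 (mod 29); 15·2 ≡ 1, so inverse 2.
N/125 = 12331351; 12331351 ≡ 101 (mod 125); 101·26 ≡ 1, so inverse 26.
t ≡ 47·29083375·13 + 77·13640875·89 + 56·21710125·49 + 2·53152375·2 + 43·12331351·26 = 184822501418.
184822501418 mod 1541418875 = 1393655293.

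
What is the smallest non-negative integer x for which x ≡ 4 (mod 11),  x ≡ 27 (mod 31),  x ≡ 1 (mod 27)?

The moduli are pairwise coprime; N = 11·31·27 = 9207.
N/11 = 837; 837 ≡ 1 (mod 11), inverse 1.
N/31 = 297; 297 ≡ 18 (mod 31); 18·19 ≡ 1, so inverse 19.
N/27 = 341; 341 ≡ 17 (mod 27); 17·8 ≡ 1, so inverse 8.
x ≡ 4·837·1 + 27·297·19 + 1·341·8 = 158437.
158437 mod 9207 = 1918.

1918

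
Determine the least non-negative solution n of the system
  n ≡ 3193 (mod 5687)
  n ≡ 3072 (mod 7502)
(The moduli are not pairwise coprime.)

gcd(5687, 7502) = 121 and 121 | (3072 − 3193), so the pair is consistent; merging gives n ≡ 168116 (mod 352594), where 352594 = lcm(5687, 7502).
The solution is unique modulo lcm(5687, 7502) = 352594.

168116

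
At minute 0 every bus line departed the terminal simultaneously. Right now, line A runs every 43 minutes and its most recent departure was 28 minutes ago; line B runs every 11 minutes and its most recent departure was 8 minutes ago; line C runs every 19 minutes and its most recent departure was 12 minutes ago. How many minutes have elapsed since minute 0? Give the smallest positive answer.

The moduli are pairwise coprime; N = 43·11·19 = 8987.
N/43 = 209; 209 ≡ 37 (mod 43); 37·7 ≡ 1, so inverse 7.
N/11 = 817; 817 ≡ 3 (mod 11); 3·4 ≡ 1, so inverse 4.
N/19 = 473; 473 ≡ 17 (mod 19); 17·9 ≡ 1, so inverse 9.
t ≡ 28·209·7 + 8·817·4 + 12·473·9 = 118192.
118192 mod 8987 = 1361.

1361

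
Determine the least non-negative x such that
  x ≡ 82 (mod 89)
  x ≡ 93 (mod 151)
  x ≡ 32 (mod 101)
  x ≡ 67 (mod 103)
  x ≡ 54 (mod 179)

The moduli are pairwise coprime; N = 89·151·101·103·179 = 25025259143.
N/89 = 281182687; 281182687 ≡ 3 (mod 89); 3·30 ≡ 1, so inverse 30.
N/151 = 165730193; 165730193 ≡ 143 (mod 151); 143·132 ≡ 1, so inverse 132.
N/101 = 247774843; 247774843 ≡ 27 (mod 101); 27·15 ≡ 1, so inverse 15.
N/103 = 242963681; 242963681 ≡ 71 (mod 103); 71·74 ≡ 1, so inverse 74.
N/179 = 139805917; 139805917 ≡ 115 (mod 179); 115·165 ≡ 1, so inverse 165.
x ≡ 82·281182687·30 + 93·165730193·132 + 32·247774843·15 + 67·242963681·74 + 54·139805917·165 = 5295429834796.
5295429834796 mod 25025259143 = 15100155623.

15100155623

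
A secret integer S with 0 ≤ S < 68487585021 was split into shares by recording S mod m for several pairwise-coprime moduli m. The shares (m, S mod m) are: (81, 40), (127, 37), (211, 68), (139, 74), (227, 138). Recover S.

22347595804

The moduli are pairwise coprime; N = 81·127·211·139·227 = 68487585021.
N/81 = 845525741; 845525741 ≡ 32 (mod 81); 32·38 ≡ 1, so inverse 38.
N/127 = 539272323; 539272323 ≡ 97 (mod 127); 97·55 ≡ 1, so inverse 55.
N/211 = 324585711; 324585711 ≡ 191 (mod 211); 191·116 ≡ 1, so inverse 116.
N/139 = 492716439; 492716439 ≡ 81 (mod 139); 81·127 ≡ 1, so inverse 127.
N/227 = 301707423; 301707423 ≡ 134 (mod 227); 134·144 ≡ 1, so inverse 144.
S ≡ 40·845525741·38 + 37·539272323·55 + 68·324585711·116 + 74·492716439·127 + 138·301707423·144 = 15569029395571.
15569029395571 mod 68487585021 = 22347595804.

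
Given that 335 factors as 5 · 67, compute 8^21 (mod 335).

243

Mod 5: 8 ≡ 3; by Fermat, exponent reduces to 21 mod 4 = 1; 3^1 ≡ 3 (mod 5).
Mod 67: 8 ≡ 8; 8^21 ≡ 42 (mod 67).
Combine by CRT: x ≡ 3 (mod 5), x ≡ 42 (mod 67) ⇒ x ≡ 243 (mod 335).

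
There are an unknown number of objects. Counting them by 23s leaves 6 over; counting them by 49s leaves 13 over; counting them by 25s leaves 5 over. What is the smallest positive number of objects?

17555

Combine the congruences pairwise.
From N ≡ 6 (mod 23) write N = 6 + 23t. Substituting into N ≡ 13 (mod 49) gives 23t ≡ 7 (mod 49), and since 23⁻¹ ≡ 32 (mod 49), t ≡ 28. Hence N ≡ 6 + 23·28 = 650 (mod 1127).
From N ≡ 650 (mod 1127) write N = 650 + 1127t. Substituting into N ≡ 5 (mod 25) gives 1127t ≡ 5 (mod 25), and since 2⁻¹ ≡ 13 (mod 25), t ≡ 15. Hence N ≡ 650 + 1127·15 = 17555 (mod 28175).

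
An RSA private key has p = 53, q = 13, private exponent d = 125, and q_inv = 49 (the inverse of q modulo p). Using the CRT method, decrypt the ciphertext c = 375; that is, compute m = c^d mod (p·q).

449

d_p = d mod (p−1) = 125 mod 52 = 21; d_q = d mod (q−1) = 5.
m₁ = c^(d_p) mod p: c ≡ 4 (mod 53), and 4^21 mod 53 = 25.
m₂ = c^(d_q) mod q: c ≡ 11 (mod 13), and 11^5 mod 13 = 7.
h = q_inv·(m₁ − m₂) mod p = 49·(25 − 7) mod 53 = 34.
m = m₂ + h·q = 7 + 34·13 = 449.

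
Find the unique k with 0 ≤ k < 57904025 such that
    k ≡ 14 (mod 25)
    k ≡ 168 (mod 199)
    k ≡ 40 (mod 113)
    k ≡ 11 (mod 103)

The moduli are pairwise coprime; N = 25·199·113·103 = 57904025.
N/25 = 2316161; 2316161 ≡ 11 (mod 25); 11·16 ≡ 1, so inverse 16.
N/199 = 290975; 290975 ≡ 37 (mod 199); 37·156 ≡ 1, so inverse 156.
N/113 = 512425; 512425 ≡ 83 (mod 113); 83·64 ≡ 1, so inverse 64.
N/103 = 562175; 562175 ≡ 1 (mod 103), inverse 1.
k ≡ 14·2316161·16 + 168·290975·156 + 40·512425·64 + 11·562175·1 = 9462684789.
9462684789 mod 57904025 = 24328714.

24328714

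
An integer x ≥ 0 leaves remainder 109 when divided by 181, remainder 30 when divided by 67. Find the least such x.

From x ≡ 109 (mod 181) write x = 109 + 181t. Substituting into x ≡ 30 (mod 67) gives 181t ≡ 55 (mod 67), and since 47⁻¹ ≡ 10 (mod 67), t ≡ 14. Hence x ≡ 109 + 181·14 = 2643 (mod 12127).

2643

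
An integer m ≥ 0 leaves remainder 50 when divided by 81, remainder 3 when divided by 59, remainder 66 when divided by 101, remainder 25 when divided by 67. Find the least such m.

The moduli are pairwise coprime; N = 81·59·101·67 = 32339493.
N/81 = 399253; 399253 ≡ 4 (mod 81); 4·61 ≡ 1, so inverse 61.
N/59 = 548127; 548127 ≡ 17 (mod 59); 17·7 ≡ 1, so inverse 7.
N/101 = 320193; 320193 ≡ 23 (mod 101); 23·22 ≡ 1, so inverse 22.
N/67 = 482679; 482679 ≡ 11 (mod 67); 11·61 ≡ 1, so inverse 61.
m ≡ 50·399253·61 + 3·548127·7 + 66·320193·22 + 25·482679·61 = 2430238028.
2430238028 mod 32339493 = 4776053.

4776053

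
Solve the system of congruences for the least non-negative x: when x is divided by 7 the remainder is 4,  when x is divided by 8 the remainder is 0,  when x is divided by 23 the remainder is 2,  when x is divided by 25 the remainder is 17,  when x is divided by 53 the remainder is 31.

The moduli are pairwise coprime; N = 7·8·23·25·53 = 1706600.
N/7 = 243800; 243800 ≡ 4 (mod 7); 4·2 ≡ 1, so inverse 2.
N/8 = 213325; 213325 ≡ 5 (mod 8); 5·5 ≡ 1, so inverse 5.
N/23 = 74200; 74200 ≡ 2 (mod 23); 2·12 ≡ 1, so inverse 12.
N/25 = 68264; 68264 ≡ 14 (mod 25); 14·9 ≡ 1, so inverse 9.
N/53 = 32200; 32200 ≡ 29 (mod 53); 29·11 ≡ 1, so inverse 11.
x ≡ 4·243800·2 + 0·213325·5 + 2·74200·12 + 17·68264·9 + 31·32200·11 = 25155792.
25155792 mod 1706600 = 1263392.

1263392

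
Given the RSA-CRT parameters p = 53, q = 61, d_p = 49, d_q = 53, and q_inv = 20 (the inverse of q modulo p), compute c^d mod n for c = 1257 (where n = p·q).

m₁ = c^(d_p) mod p: c ≡ 38 (mod 53), and 38^49 mod 53 = 25.
m₂ = c^(d_q) mod q: c ≡ 37 (mod 61), and 37^53 mod 61 = 38.
h = q_inv·(m₁ − m₂) mod p = 20·(25 − 38) mod 53 = 5.
m = m₂ + h·q = 38 + 5·61 = 343.

343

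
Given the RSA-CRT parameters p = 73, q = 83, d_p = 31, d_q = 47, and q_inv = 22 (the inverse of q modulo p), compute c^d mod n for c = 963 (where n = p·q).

m₁ = c^(d_p) mod p: c ≡ 14 (mod 73), and 14^31 mod 73 = 42.
m₂ = c^(d_q) mod q: c ≡ 50 (mod 83), and 50^47 mod 83 = 79.
h = q_inv·(m₁ − m₂) mod p = 22·(42 − 79) mod 73 = 62.
m = m₂ + h·q = 79 + 62·83 = 5225.

5225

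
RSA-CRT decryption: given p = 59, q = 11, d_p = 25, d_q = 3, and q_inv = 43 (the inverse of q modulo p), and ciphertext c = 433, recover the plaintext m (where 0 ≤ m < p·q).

m₁ = c^(d_p) mod p: c ≡ 20 (mod 59), and 20^25 mod 59 = 22.
m₂ = c^(d_q) mod q: c ≡ 4 (mod 11), and 4^3 mod 11 = 9.
h = q_inv·(m₁ − m₂) mod p = 43·(22 − 9) mod 59 = 28.
m = m₂ + h·q = 9 + 28·11 = 317.

317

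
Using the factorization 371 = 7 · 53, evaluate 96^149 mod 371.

Mod 7: 96 ≡ 5; by Fermat, exponent reduces to 149 mod 6 = 5; 5^5 ≡ 3 (mod 7).
Mod 53: 96 ≡ 43; by Fermat, exponent reduces to 149 mod 52 = 45; 43^45 ≡ 4 (mod 53).
Combine by CRT: x ≡ 3 (mod 7), x ≡ 4 (mod 53) ⇒ x ≡ 269 (mod 371).

269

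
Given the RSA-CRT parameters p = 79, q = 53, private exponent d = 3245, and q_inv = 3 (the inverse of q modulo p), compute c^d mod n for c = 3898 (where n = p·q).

d_p = d mod (p−1) = 3245 mod 78 = 47; d_q = d mod (q−1) = 21.
m₁ = c^(d_p) mod p: c ≡ 27 (mod 79), and 27^47 mod 79 = 15.
m₂ = c^(d_q) mod q: c ≡ 29 (mod 53), and 29^21 mod 53 = 37.
h = q_inv·(m₁ − m₂) mod p = 3·(15 − 37) mod 79 = 13.
m = m₂ + h·q = 37 + 13·53 = 726.

726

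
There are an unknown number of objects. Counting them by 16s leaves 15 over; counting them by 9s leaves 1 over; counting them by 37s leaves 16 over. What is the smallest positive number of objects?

From N ≡ 15 (mod 16) write N = 15 + 16t. Substituting into N ≡ 1 (mod 9) gives 16t ≡ 4 (mod 9), and since 7⁻¹ ≡ 4 (mod 9), t ≡ 7. Hence N ≡ 15 + 16·7 = 127 (mod 144).
From N ≡ 127 (mod 144) write N = 127 + 144t. Substituting into N ≡ 16 (mod 37) gives 144t ≡ 0 (mod 37), and since 33⁻¹ ≡ 9 (mod 37), t ≡ 0. Hence N ≡ 127 + 144·0 = 127 (mod 5328).

127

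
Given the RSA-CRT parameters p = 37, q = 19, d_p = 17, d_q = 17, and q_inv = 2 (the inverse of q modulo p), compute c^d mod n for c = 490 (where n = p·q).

33

m₁ = c^(d_p) mod p: c ≡ 9 (mod 37), and 9^17 mod 37 = 33.
m₂ = c^(d_q) mod q: c ≡ 15 (mod 19), and 15^17 mod 19 = 14.
h = q_inv·(m₁ − m₂) mod p = 2·(33 − 14) mod 37 = 1.
m = m₂ + h·q = 14 + 1·19 = 33.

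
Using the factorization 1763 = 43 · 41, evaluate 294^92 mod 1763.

1425

Mod 43: 294 ≡ 36; by Fermat, exponent reduces to 92 mod 42 = 8; 36^8 ≡ 6 (mod 43).
Mod 41: 294 ≡ 7; by Fermat, exponent reduces to 92 mod 40 = 12; 7^12 ≡ 31 (mod 41).
Combine by CRT: x ≡ 6 (mod 43), x ≡ 31 (mod 41) ⇒ x ≡ 1425 (mod 1763).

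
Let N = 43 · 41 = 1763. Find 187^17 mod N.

Mod 43: 187 ≡ 15; 15^17 ≡ 40 (mod 43).
Mod 41: 187 ≡ 23; 23^17 ≡ 4 (mod 41).
Combine by CRT: x ≡ 40 (mod 43), x ≡ 4 (mod 41) ⇒ x ≡ 1029 (mod 1763).

1029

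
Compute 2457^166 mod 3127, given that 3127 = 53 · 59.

1760

Mod 53: 2457 ≡ 19; by Fermat, exponent reduces to 166 mod 52 = 10; 19^10 ≡ 11 (mod 53).
Mod 59: 2457 ≡ 38; by Fermat, exponent reduces to 166 mod 58 = 50; 38^50 ≡ 49 (mod 59).
Combine by CRT: x ≡ 11 (mod 53), x ≡ 49 (mod 59) ⇒ x ≡ 1760 (mod 3127).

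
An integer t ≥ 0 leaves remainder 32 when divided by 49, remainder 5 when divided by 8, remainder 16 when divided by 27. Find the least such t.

Combine the congruences pairwise.
From t ≡ 32 (mod 49) write t = 32 + 49s. Substituting into t ≡ 5 (mod 8) gives 49s ≡ 5 (mod 8), and since 1⁻¹ ≡ 1 (mod 8), s ≡ 5. Hence t ≡ 32 + 49·5 = 277 (mod 392).
From t ≡ 277 (mod 392) write t = 277 + 392s. Substituting into t ≡ 16 (mod 27) gives 392s ≡ 9 (mod 27), and since 14⁻¹ ≡ 2 (mod 27), s ≡ 18. Hence t ≡ 277 + 392·18 = 7333 (mod 10584).

7333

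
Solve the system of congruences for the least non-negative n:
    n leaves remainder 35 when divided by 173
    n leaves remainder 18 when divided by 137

8512

Combine the congruences pairwise.
From n ≡ 35 (mod 173) write n = 35 + 173t. Substituting into n ≡ 18 (mod 137) gives 173t ≡ 120 (mod 137), and since 36⁻¹ ≡ 118 (mod 137), t ≡ 49. Hence n ≡ 35 + 173·49 = 8512 (mod 23701).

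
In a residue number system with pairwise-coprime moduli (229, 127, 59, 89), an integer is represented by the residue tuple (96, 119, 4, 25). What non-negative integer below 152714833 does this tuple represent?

43012479

Combine the congruences pairwise.
From x ≡ 96 (mod 229) write x = 96 + 229t. Substituting into x ≡ 119 (mod 127) gives 229t ≡ 23 (mod 127), and since 102⁻¹ ≡ 66 (mod 127), t ≡ 121. Hence x ≡ 96 + 229·121 = 27805 (mod 29083).
From x ≡ 27805 (mod 29083) write x = 27805 + 29083t. Substituting into x ≡ 4 (mod 59) gives 29083t ≡ 47 (mod 59), and since 55⁻¹ ≡ 44 (mod 59), t ≡ 3. Hence x ≡ 27805 + 29083·3 = 115054 (mod 1715897).
From x ≡ 115054 (mod 1715897) write x = 115054 + 1715897t. Substituting into x ≡ 25 (mod 89) gives 1715897t ≡ 48 (mod 89), and since 66⁻¹ ≡ 58 (mod 89), t ≡ 25. Hence x ≡ 115054 + 1715897·25 = 43012479 (mod 152714833).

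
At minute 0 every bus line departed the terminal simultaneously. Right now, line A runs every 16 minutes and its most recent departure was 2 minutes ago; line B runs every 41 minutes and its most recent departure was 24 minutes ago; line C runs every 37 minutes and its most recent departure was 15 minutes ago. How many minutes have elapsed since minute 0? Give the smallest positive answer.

From t ≡ 2 (mod 16) write t = 2 + 16s. Substituting into t ≡ 24 (mod 41) gives 16s ≡ 22 (mod 41), and since 16⁻¹ ≡ 18 (mod 41), s ≡ 27. Hence t ≡ 2 + 16·27 = 434 (mod 656).
From t ≡ 434 (mod 656) write t = 434 + 656s. Substituting into t ≡ 15 (mod 37) gives 656s ≡ 25 (mod 37), and since 27⁻¹ ≡ 11 (mod 37), s ≡ 16. Hence t ≡ 434 + 656·16 = 10930 (mod 24272).

10930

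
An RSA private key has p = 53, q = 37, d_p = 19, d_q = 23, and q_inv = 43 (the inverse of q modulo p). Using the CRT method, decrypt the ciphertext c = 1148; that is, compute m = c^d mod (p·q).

1074

m₁ = c^(d_p) mod p: c ≡ 35 (mod 53), and 35^19 mod 53 = 14.
m₂ = c^(d_q) mod q: c ≡ 1 (mod 37), and 1^23 mod 37 = 1.
h = q_inv·(m₁ − m₂) mod p = 43·(14 − 1) mod 53 = 29.
m = m₂ + h·q = 1 + 29·37 = 1074.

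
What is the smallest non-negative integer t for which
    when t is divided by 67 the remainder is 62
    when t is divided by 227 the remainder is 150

From t ≡ 62 (mod 67) write t = 62 + 67s. Substituting into t ≡ 150 (mod 227) gives 67s ≡ 88 (mod 227), and since 67⁻¹ ≡ 61 (mod 227), s ≡ 147. Hence t ≡ 62 + 67·147 = 9911 (mod 15209).

9911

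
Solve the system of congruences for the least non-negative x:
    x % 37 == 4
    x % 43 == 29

115

From x ≡ 4 (mod 37) write x = 4 + 37t. Substituting into x ≡ 29 (mod 43) gives 37t ≡ 25 (mod 43), and since 37⁻¹ ≡ 7 (mod 43), t ≡ 3. Hence x ≡ 4 + 37·3 = 115 (mod 1591).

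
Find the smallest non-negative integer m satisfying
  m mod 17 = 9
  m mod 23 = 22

298

Combine the congruences pairwise.
From m ≡ 9 (mod 17) write m = 9 + 17t. Substituting into m ≡ 22 (mod 23) gives 17t ≡ 13 (mod 23), and since 17⁻¹ ≡ 19 (mod 23), t ≡ 17. Hence m ≡ 9 + 17·17 = 298 (mod 391).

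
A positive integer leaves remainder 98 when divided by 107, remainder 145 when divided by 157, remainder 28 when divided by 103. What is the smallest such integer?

1182983

The moduli are pairwise coprime; N = 107·157·103 = 1730297.
N/107 = 16171; 16171 ≡ 14 (mod 107); 14·23 ≡ 1, so inverse 23.
N/157 = 11021; 11021 ≡ 31 (mod 157); 31·76 ≡ 1, so inverse 76.
N/103 = 16799; 16799 ≡ 10 (mod 103); 10·31 ≡ 1, so inverse 31.
x ≡ 98·16171·23 + 145·11021·76 + 28·16799·31 = 172482386.
172482386 mod 1730297 = 1182983.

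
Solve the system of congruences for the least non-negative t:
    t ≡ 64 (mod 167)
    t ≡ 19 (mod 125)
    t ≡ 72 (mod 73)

Combine the congruences pairwise.
From t ≡ 64 (mod 167) write t = 64 + 167s. Substituting into t ≡ 19 (mod 125) gives 167s ≡ 80 (mod 125), and since 42⁻¹ ≡ 3 (mod 125), s ≡ 115. Hence t ≡ 64 + 167·115 = 19269 (mod 20875).
From t ≡ 19269 (mod 20875) write t = 19269 + 20875s. Substituting into t ≡ 72 (mod 73) gives 20875s ≡ 2 (mod 73), and since 70⁻¹ ≡ 24 (mod 73), s ≡ 48. Hence t ≡ 19269 + 20875·48 = 1021269 (mod 1523875).

1021269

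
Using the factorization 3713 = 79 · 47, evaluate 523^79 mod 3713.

Mod 79: 523 ≡ 49; by Fermat, exponent reduces to 79 mod 78 = 1; 49^1 ≡ 49 (mod 79).
Mod 47: 523 ≡ 6; by Fermat, exponent reduces to 79 mod 46 = 33; 6^33 ≡ 18 (mod 47).
Combine by CRT: x ≡ 49 (mod 79), x ≡ 18 (mod 47) ⇒ x ≡ 1945 (mod 3713).

1945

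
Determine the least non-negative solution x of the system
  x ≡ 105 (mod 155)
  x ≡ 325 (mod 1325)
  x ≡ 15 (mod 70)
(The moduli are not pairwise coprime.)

509125

gcd(155, 1325) = 5 and 5 | (325 − 105), so the pair is consistent; merging gives x ≡ 16225 (mod 41075), where 41075 = lcm(155, 1325).
gcd(41075, 70) = 5 and 5 | (15 − 16225), so the pair is consistent; merging gives x ≡ 509125 (mod 575050), where 575050 = lcm(41075, 70).
The solution is unique modulo lcm(155, 1325, 70) = 575050.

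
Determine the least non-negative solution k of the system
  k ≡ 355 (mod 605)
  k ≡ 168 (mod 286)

2170

gcd(605, 286) = 11 and 11 | (168 − 355), so the pair is consistent; merging gives k ≡ 2170 (mod 15730), where 15730 = lcm(605, 286).
The solution is unique modulo lcm(605, 286) = 15730.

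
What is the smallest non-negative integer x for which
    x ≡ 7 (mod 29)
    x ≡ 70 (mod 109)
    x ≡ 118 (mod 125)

149618

Combine the congruences pairwise.
From x ≡ 7 (mod 29) write x = 7 + 29t. Substituting into x ≡ 70 (mod 109) gives 29t ≡ 63 (mod 109), and since 29⁻¹ ≡ 94 (mod 109), t ≡ 36. Hence x ≡ 7 + 29·36 = 1051 (mod 3161).
From x ≡ 1051 (mod 3161) write x = 1051 + 3161t. Substituting into x ≡ 118 (mod 125) gives 3161t ≡ 67 (mod 125), and since 36⁻¹ ≡ 66 (mod 125), t ≡ 47. Hence x ≡ 1051 + 3161·47 = 149618 (mod 395125).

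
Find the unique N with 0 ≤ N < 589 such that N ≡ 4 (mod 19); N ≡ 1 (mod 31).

From N ≡ 4 (mod 19) write N = 4 + 19t. Substituting into N ≡ 1 (mod 31) gives 19t ≡ 28 (mod 31), and since 19⁻¹ ≡ 18 (mod 31), t ≡ 8. Hence N ≡ 4 + 19·8 = 156 (mod 589).

156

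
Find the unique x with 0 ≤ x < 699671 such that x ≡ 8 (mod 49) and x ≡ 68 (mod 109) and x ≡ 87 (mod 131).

From x ≡ 8 (mod 49) write x = 8 + 49t. Substituting into x ≡ 68 (mod 109) gives 49t ≡ 60 (mod 109), and since 49⁻¹ ≡ 89 (mod 109), t ≡ 108. Hence x ≡ 8 + 49·108 = 5300 (mod 5341).
From x ≡ 5300 (mod 5341) write x = 5300 + 5341t. Substituting into x ≡ 87 (mod 131) gives 5341t ≡ 27 (mod 131), and since 101⁻¹ ≡ 48 (mod 131), t ≡ 117. Hence x ≡ 5300 + 5341·117 = 630197 (mod 699671).

630197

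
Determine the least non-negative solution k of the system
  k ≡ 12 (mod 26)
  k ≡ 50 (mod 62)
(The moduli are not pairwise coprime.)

Combine the congruences pairwise.
gcd(26, 62) = 2 and 2 | (50 − 12), so the pair is consistent; merging gives k ≡ 298 (mod 806), where 806 = lcm(26, 62).
The solution is unique modulo lcm(26, 62) = 806.

298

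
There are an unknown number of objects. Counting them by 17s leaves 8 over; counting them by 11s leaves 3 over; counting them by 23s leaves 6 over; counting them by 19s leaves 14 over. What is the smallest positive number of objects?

From N ≡ 8 (mod 17) write N = 8 + 17t. Substituting into N ≡ 3 (mod 11) gives 17t ≡ 6 (mod 11), and since 6⁻¹ ≡ 2 (mod 11), t ≡ 1. Hence N ≡ 8 + 17·1 = 25 (mod 187).
From N ≡ 25 (mod 187) write N = 25 + 187t. Substituting into N ≡ 6 (mod 23) gives 187t ≡ 4 (mod 23), and since 3⁻¹ ≡ 8 (mod 23), t ≡ 9. Hence N ≡ 25 + 187·9 = 1708 (mod 4301).
From N ≡ 1708 (mod 4301) write N = 1708 + 4301t. Substituting into N ≡ 14 (mod 19) gives 4301t ≡ 16 (mod 19), and since 7⁻¹ ≡ 11 (mod 19), t ≡ 5. Hence N ≡ 1708 + 4301·5 = 23213 (mod 81719).

23213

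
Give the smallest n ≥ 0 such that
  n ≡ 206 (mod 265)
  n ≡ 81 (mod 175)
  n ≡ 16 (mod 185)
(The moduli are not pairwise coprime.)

gcd(265, 175) = 5 and 5 | (81 − 206), so the pair is consistent; merging gives n ≡ 5506 (mod 9275), where 9275 = lcm(265, 175).
gcd(9275, 185) = 5 and 5 | (16 − 5506), so the pair is consistent; merging gives n ≡ 302306 (mod 343175), where 343175 = lcm(9275, 185).
The solution is unique modulo lcm(265, 175, 185) = 343175.

302306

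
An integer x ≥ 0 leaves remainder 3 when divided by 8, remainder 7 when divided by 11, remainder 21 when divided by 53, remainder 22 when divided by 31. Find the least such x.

The moduli are pairwise coprime; N = 8·11·53·31 = 144584.
N/8 = 18073; 18073 ≡ 1 (mod 8), inverse 1.
N/11 = 13144; 13144 ≡ 10 (mod 11); 10·10 ≡ 1, so inverse 10.
N/53 = 2728; 2728 ≡ 25 (mod 53); 25·17 ≡ 1, so inverse 17.
N/31 = 4664; 4664 ≡ 14 (mod 31); 14·20 ≡ 1, so inverse 20.
x ≡ 3·18073·1 + 7·13144·10 + 21·2728·17 + 22·4664·20 = 4000355.
4000355 mod 144584 = 96587.

96587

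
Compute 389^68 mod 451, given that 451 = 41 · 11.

119

Mod 41: 389 ≡ 20; by Fermat, exponent reduces to 68 mod 40 = 28; 20^28 ≡ 37 (mod 41).
Mod 11: 389 ≡ 4; by Fermat, exponent reduces to 68 mod 10 = 8; 4^8 ≡ 9 (mod 11).
Combine by CRT: x ≡ 37 (mod 41), x ≡ 9 (mod 11) ⇒ x ≡ 119 (mod 451).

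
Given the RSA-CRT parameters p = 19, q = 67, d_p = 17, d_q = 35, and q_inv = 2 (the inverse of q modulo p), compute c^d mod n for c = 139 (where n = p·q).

m₁ = c^(d_p) mod p: c ≡ 6 (mod 19), and 6^17 mod 19 = 16.
m₂ = c^(d_q) mod q: c ≡ 5 (mod 67), and 5^35 mod 67 = 42.
h = q_inv·(m₁ − m₂) mod p = 2·(16 − 42) mod 19 = 5.
m = m₂ + h·q = 42 + 5·67 = 377.

377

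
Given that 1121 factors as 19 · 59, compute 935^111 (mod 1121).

Mod 19: 935 ≡ 4; by Fermat, exponent reduces to 111 mod 18 = 3; 4^3 ≡ 7 (mod 19).
Mod 59: 935 ≡ 50; by Fermat, exponent reduces to 111 mod 58 = 53; 50^53 ≡ 6 (mod 59).
Combine by CRT: x ≡ 7 (mod 19), x ≡ 6 (mod 59) ⇒ x ≡ 596 (mod 1121).

596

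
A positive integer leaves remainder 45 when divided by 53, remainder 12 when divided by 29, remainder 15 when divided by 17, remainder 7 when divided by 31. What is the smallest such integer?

577692

The moduli are pairwise coprime; N = 53·29·17·31 = 809999.
N/53 = 15283; 15283 ≡ 19 (mod 53); 19·14 ≡ 1, so inverse 14.
N/29 = 27931; 27931 ≡ 4 (mod 29); 4·22 ≡ 1, so inverse 22.
N/17 = 47647; 47647 ≡ 13 (mod 17); 13·4 ≡ 1, so inverse 4.
N/31 = 26129; 26129 ≡ 27 (mod 31); 27·23 ≡ 1, so inverse 23.
x ≡ 45·15283·14 + 12·27931·22 + 15·47647·4 + 7·26129·23 = 24067663.
24067663 mod 809999 = 577692.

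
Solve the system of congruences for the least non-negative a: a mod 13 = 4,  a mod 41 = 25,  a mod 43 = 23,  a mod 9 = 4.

141106

Combine the congruences pairwise.
From a ≡ 4 (mod 13) write a = 4 + 13t. Substituting into a ≡ 25 (mod 41) gives 13t ≡ 21 (mod 41), and since 13⁻¹ ≡ 19 (mod 41), t ≡ 30. Hence a ≡ 4 + 13·30 = 394 (mod 533).
From a ≡ 394 (mod 533) write a = 394 + 533t. Substituting into a ≡ 23 (mod 43) gives 533t ≡ 16 (mod 43), and since 17⁻¹ ≡ 38 (mod 43), t ≡ 6. Hence a ≡ 394 + 533·6 = 3592 (mod 22919).
From a ≡ 3592 (mod 22919) write a = 3592 + 22919t. Substituting into a ≡ 4 (mod 9) gives 22919t ≡ 3 (mod 9), and since 5⁻¹ ≡ 2 (mod 9), t ≡ 6. Hence a ≡ 3592 + 22919·6 = 141106 (mod 206271).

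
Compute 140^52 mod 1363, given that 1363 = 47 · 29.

Mod 47: 140 ≡ 46; by Fermat, exponent reduces to 52 mod 46 = 6; 46^6 ≡ 1 (mod 47).
Mod 29: 140 ≡ 24; by Fermat, exponent reduces to 52 mod 28 = 24; 24^24 ≡ 20 (mod 29).
Combine by CRT: x ≡ 1 (mod 47), x ≡ 20 (mod 29) ⇒ x ≡ 1035 (mod 1363).

1035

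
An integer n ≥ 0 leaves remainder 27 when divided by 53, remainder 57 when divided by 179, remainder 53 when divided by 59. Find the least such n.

The moduli are pairwise coprime; M = 53·179·59 = 559733.
M/53 = 10561; 10561 ≡ 14 (mod 53); 14·19 ≡ 1, so inverse 19.
M/179 = 3127; 3127 ≡ 84 (mod 179); 84·130 ≡ 1, so inverse 130.
M/59 = 9487; 9487 ≡ 47 (mod 59); 47·54 ≡ 1, so inverse 54.
n ≡ 27·10561·19 + 57·3127·130 + 53·9487·54 = 55740657.
55740657 mod 559733 = 327090.

327090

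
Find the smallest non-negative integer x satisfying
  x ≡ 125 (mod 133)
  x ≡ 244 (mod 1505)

19809

gcd(133, 1505) = 7 and 7 | (244 − 125), so the pair is consistent; merging gives x ≡ 19809 (mod 28595), where 28595 = lcm(133, 1505).
The solution is unique modulo lcm(133, 1505) = 28595.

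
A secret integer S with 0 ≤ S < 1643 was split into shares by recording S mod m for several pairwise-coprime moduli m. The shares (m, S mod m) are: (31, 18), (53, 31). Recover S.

Combine the congruences pairwise.
From S ≡ 18 (mod 31) write S = 18 + 31t. Substituting into S ≡ 31 (mod 53) gives 31t ≡ 13 (mod 53), and since 31⁻¹ ≡ 12 (mod 53), t ≡ 50. Hence S ≡ 18 + 31·50 = 1568 (mod 1643).

1568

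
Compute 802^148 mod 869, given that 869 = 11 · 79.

Mod 11: 802 ≡ 10; by Fermat, exponent reduces to 148 mod 10 = 8; 10^8 ≡ 1 (mod 11).
Mod 79: 802 ≡ 12; by Fermat, exponent reduces to 148 mod 78 = 70; 12^70 ≡ 18 (mod 79).
Combine by CRT: x ≡ 1 (mod 11), x ≡ 18 (mod 79) ⇒ x ≡ 650 (mod 869).

650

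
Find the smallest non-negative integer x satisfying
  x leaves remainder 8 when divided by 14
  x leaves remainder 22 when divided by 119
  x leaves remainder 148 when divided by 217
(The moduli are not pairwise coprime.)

1450

gcd(14, 119) = 7 and 7 | (22 − 8), so the pair is consistent; merging gives x ≡ 22 (mod 238), where 238 = lcm(14, 119).
gcd(238, 217) = 7 and 7 | (148 − 22), so the pair is consistent; merging gives x ≡ 1450 (mod 7378), where 7378 = lcm(238, 217).
The solution is unique modulo lcm(14, 119, 217) = 7378.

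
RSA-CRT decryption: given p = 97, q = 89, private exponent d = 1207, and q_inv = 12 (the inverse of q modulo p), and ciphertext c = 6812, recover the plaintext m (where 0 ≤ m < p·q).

5313

d_p = d mod (p−1) = 1207 mod 96 = 55; d_q = d mod (q−1) = 63.
m₁ = c^(d_p) mod p: c ≡ 22 (mod 97), and 22^55 mod 97 = 75.
m₂ = c^(d_q) mod q: c ≡ 48 (mod 89), and 48^63 mod 89 = 62.
h = q_inv·(m₁ − m₂) mod p = 12·(75 − 62) mod 97 = 59.
m = m₂ + h·q = 62 + 59·89 = 5313.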